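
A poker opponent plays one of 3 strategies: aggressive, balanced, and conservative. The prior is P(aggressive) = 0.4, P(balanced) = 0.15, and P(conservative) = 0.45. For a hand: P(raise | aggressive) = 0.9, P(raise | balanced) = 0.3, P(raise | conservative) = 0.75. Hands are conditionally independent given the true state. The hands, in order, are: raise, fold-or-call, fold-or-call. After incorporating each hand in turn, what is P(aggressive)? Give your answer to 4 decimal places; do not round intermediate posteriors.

0.0770

After 'raise': normaliser = 0.9·0.4000 + 0.3·0.1500 + 0.75·0.4500; P(aggressive) ≈ 0.4848, P(balanced) ≈ 0.0606, P(conservative) ≈ 0.4545
After 'fold-or-call': normaliser = 0.1·0.4848 + 0.7·0.0606 + 0.25·0.4545; P(aggressive) ≈ 0.2370, P(balanced) ≈ 0.2074, P(conservative) ≈ 0.5556
After 'fold-or-call': normaliser = 0.1·0.2370 + 0.7·0.2074 + 0.25·0.5556; P(aggressive) ≈ 0.0770, P(balanced) ≈ 0.4717, P(conservative) ≈ 0.4513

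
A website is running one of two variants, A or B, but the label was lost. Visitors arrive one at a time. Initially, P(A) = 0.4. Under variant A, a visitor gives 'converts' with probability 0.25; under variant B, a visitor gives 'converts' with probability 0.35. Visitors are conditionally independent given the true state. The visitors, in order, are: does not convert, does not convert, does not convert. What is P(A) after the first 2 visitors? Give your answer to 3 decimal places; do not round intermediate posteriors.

0.470

After 'does not convert': P(A) = 0.75·0.4000 / (0.75·0.4000 + 0.65·0.6000) ≈ 0.4348
After 'does not convert': P(A) = 0.75·0.4348 / (0.75·0.4348 + 0.65·0.5652) ≈ 0.4702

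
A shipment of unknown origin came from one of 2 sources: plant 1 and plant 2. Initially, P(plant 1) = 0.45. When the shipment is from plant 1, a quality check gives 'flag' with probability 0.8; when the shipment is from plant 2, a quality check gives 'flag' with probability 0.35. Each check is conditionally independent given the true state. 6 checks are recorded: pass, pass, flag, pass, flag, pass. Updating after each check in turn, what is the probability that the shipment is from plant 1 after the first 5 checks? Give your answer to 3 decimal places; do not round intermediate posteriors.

0.111

After 'pass': P(plant 1) = 0.2·0.4500 / (0.2·0.4500 + 0.65·0.5500) ≈ 0.2011
After 'pass': P(plant 1) = 0.2·0.2011 / (0.2·0.2011 + 0.65·0.7989) ≈ 0.0719
After 'flag': P(plant 1) = 0.8·0.0719 / (0.8·0.0719 + 0.35·0.9281) ≈ 0.1504
After 'pass': P(plant 1) = 0.2·0.1504 / (0.2·0.1504 + 0.65·0.8496) ≈ 0.0517
After 'flag': P(plant 1) = 0.8·0.0517 / (0.8·0.0517 + 0.35·0.9483) ≈ 0.1107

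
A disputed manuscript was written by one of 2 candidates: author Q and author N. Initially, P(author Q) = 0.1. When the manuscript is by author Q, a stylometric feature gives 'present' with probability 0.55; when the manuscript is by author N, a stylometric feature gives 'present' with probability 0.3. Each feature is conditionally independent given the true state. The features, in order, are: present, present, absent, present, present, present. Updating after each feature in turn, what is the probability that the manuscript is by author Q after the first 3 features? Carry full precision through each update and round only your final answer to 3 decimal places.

0.194

After 'present': P(author Q) = 0.55·0.1000 / (0.55·0.1000 + 0.3·0.9000) ≈ 0.1692
After 'present': P(author Q) = 0.55·0.1692 / (0.55·0.1692 + 0.3·0.8308) ≈ 0.2719
After 'absent': P(author Q) = 0.45·0.2719 / (0.45·0.2719 + 0.7·0.7281) ≈ 0.1936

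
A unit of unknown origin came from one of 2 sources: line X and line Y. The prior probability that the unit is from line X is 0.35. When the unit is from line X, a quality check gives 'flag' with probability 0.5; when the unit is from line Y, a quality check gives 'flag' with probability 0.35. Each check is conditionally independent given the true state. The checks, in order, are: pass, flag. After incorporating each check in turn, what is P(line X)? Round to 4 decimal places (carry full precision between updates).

Apply Bayes' rule sequentially, carrying P(line X) forward.
After 'pass': P(line X) = 0.5·0.3500 / (0.5·0.3500 + 0.65·0.6500) ≈ 0.2929
After 'flag': P(line X) = 0.5·0.2929 / (0.5·0.2929 + 0.35·0.7071) ≈ 0.3717

0.3717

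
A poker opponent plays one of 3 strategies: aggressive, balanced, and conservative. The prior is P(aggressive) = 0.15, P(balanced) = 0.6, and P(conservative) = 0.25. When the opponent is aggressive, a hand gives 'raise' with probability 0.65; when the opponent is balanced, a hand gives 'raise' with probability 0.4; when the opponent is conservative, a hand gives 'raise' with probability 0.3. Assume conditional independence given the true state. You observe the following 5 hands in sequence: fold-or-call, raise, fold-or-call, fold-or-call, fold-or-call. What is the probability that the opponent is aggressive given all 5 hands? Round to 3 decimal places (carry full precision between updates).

After 'fold-or-call': normaliser = 0.35·0.1500 + 0.6·0.6000 + 0.7·0.2500; P(aggressive) ≈ 0.0894, P(balanced) ≈ 0.6128, P(conservative) ≈ 0.2979
After 'raise': normaliser = 0.65·0.0894 + 0.4·0.6128 + 0.3·0.2979; P(aggressive) ≈ 0.1480, P(balanced) ≈ 0.6244, P(conservative) ≈ 0.2276
After 'fold-or-call': normaliser = 0.35·0.1480 + 0.6·0.6244 + 0.7·0.2276; P(aggressive) ≈ 0.0884, P(balanced) ≈ 0.6396, P(conservative) ≈ 0.2720
After 'fold-or-call': normaliser = 0.35·0.0884 + 0.6·0.6396 + 0.7·0.2720; P(aggressive) ≈ 0.0511, P(balanced) ≈ 0.6342, P(conservative) ≈ 0.3147
After 'fold-or-call': normaliser = 0.35·0.0511 + 0.6·0.6342 + 0.7·0.3147; P(aggressive) ≈ 0.0289, P(balanced) ≈ 0.6150, P(conservative) ≈ 0.3561

0.029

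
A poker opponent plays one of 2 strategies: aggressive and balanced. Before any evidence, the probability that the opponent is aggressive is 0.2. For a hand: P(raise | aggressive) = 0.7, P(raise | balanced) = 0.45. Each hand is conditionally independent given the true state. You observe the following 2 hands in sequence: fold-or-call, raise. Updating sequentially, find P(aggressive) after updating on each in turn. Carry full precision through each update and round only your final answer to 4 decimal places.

After 'fold-or-call': P(aggressive) = 0.3·0.2000 / (0.3·0.2000 + 0.55·0.8000) ≈ 0.1200
After 'raise': P(aggressive) = 0.7·0.1200 / (0.7·0.1200 + 0.45·0.8800) ≈ 0.1750

0.1750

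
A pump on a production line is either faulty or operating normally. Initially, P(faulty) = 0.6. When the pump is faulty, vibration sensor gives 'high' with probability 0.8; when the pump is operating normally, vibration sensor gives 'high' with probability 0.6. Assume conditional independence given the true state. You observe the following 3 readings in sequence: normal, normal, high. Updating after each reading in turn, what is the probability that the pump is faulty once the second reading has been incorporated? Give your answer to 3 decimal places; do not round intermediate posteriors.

After 'normal': P(faulty) = 0.2·0.6000 / (0.2·0.6000 + 0.4·0.4000) ≈ 0.4286
After 'normal': P(faulty) = 0.2·0.4286 / (0.2·0.4286 + 0.4·0.5714) ≈ 0.2727

0.273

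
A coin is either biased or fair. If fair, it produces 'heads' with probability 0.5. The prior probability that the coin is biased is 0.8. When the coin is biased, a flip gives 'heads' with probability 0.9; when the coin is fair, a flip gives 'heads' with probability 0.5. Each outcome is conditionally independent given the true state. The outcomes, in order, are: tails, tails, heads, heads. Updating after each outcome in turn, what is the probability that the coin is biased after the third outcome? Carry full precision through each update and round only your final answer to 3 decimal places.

After 'tails': P(biased) = 0.1·0.8000 / (0.1·0.8000 + 0.5·0.2000) ≈ 0.4444
After 'tails': P(biased) = 0.1·0.4444 / (0.1·0.4444 + 0.5·0.5556) ≈ 0.1379
After 'heads': P(biased) = 0.9·0.1379 / (0.9·0.1379 + 0.5·0.8621) ≈ 0.2236

0.224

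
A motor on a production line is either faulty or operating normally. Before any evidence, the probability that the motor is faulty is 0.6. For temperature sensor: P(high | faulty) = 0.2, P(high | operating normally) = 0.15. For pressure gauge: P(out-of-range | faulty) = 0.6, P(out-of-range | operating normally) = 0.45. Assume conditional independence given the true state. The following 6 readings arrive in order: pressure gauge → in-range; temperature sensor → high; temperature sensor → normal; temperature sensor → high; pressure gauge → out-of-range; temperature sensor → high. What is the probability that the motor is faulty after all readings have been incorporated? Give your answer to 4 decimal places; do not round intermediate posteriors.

After pressure gauge='in-range': P(faulty) = 0.4·0.6000 / (0.4·0.6000 + 0.55·0.4000) ≈ 0.5217
After temperature sensor='high': P(faulty) = 0.2·0.5217 / (0.2·0.5217 + 0.15·0.4783) ≈ 0.5926
After temperature sensor='normal': P(faulty) = 0.8·0.5926 / (0.8·0.5926 + 0.85·0.4074) ≈ 0.5779
After temperature sensor='high': P(faulty) = 0.2·0.5779 / (0.2·0.5779 + 0.15·0.4221) ≈ 0.6461
After pressure gauge='out-of-range': P(faulty) = 0.6·0.6461 / (0.6·0.6461 + 0.45·0.3539) ≈ 0.7088
After temperature sensor='high': P(faulty) = 0.2·0.7088 / (0.2·0.7088 + 0.15·0.2912) ≈ 0.7644

0.7644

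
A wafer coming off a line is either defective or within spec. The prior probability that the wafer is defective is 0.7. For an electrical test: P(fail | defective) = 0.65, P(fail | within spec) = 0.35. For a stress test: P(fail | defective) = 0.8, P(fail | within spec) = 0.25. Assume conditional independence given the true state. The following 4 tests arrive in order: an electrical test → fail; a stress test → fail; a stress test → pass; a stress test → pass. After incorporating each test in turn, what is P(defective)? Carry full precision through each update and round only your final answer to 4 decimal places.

0.4965

Each posterior becomes the prior for the next update.
After an electrical test='fail': P(defective) = 0.65·0.7000 / (0.65·0.7000 + 0.35·0.3000) ≈ 0.8125
After a stress test='fail': P(defective) = 0.8·0.8125 / (0.8·0.8125 + 0.25·0.1875) ≈ 0.9327
After a stress test='pass': P(defective) = 0.2·0.9327 / (0.2·0.9327 + 0.75·0.0673) ≈ 0.7871
After a stress test='pass': P(defective) = 0.2·0.7871 / (0.2·0.7871 + 0.75·0.2129) ≈ 0.4965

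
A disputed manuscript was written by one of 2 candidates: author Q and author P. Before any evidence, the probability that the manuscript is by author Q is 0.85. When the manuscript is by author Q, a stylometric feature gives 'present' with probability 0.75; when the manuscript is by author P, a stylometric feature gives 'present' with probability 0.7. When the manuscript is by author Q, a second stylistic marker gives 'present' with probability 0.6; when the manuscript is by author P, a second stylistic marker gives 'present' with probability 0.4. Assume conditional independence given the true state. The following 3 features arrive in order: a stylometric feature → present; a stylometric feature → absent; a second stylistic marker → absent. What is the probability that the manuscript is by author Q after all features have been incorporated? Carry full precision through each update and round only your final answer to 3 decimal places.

0.771

After a stylometric feature='present': P(author Q) = 0.75·0.8500 / (0.75·0.8500 + 0.7·0.1500) ≈ 0.8586
After a stylometric feature='absent': P(author Q) = 0.25·0.8586 / (0.25·0.8586 + 0.3·0.1414) ≈ 0.8350
After a second stylistic marker='absent': P(author Q) = 0.4·0.8350 / (0.4·0.8350 + 0.6·0.1650) ≈ 0.7713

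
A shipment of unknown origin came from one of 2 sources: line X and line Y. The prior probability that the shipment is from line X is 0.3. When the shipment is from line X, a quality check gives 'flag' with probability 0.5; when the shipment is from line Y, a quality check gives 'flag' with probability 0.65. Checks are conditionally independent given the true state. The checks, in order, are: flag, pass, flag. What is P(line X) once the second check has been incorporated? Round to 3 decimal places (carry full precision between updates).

After 'flag': P(line X) = 0.5·0.3000 / (0.5·0.3000 + 0.65·0.7000) ≈ 0.2479
After 'pass': P(line X) = 0.5·0.2479 / (0.5·0.2479 + 0.35·0.7521) ≈ 0.3202

0.320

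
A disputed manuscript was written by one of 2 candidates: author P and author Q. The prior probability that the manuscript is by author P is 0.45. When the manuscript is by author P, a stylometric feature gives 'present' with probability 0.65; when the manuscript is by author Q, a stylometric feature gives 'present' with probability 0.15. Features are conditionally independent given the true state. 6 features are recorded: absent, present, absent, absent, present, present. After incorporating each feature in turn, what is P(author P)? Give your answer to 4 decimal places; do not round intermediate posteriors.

0.8229

After 'absent': P(author P) = 0.35·0.4500 / (0.35·0.4500 + 0.85·0.5500) ≈ 0.2520
After 'present': P(author P) = 0.65·0.2520 / (0.65·0.2520 + 0.15·0.7480) ≈ 0.5935
After 'absent': P(author P) = 0.35·0.5935 / (0.35·0.5935 + 0.85·0.4065) ≈ 0.3754
After 'absent': P(author P) = 0.35·0.3754 / (0.35·0.3754 + 0.85·0.6246) ≈ 0.1984
After 'present': P(author P) = 0.65·0.1984 / (0.65·0.1984 + 0.15·0.8016) ≈ 0.5175
After 'present': P(author P) = 0.65·0.5175 / (0.65·0.5175 + 0.15·0.4825) ≈ 0.8229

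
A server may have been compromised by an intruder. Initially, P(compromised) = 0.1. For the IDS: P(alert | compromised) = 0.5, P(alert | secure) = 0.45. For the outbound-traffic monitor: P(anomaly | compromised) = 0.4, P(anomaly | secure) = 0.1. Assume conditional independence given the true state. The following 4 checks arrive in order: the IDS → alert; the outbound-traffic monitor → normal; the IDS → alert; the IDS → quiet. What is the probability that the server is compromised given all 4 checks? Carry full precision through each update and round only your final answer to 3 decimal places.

Apply Bayes' rule sequentially, carrying P(compromised) forward.
After the IDS='alert': P(compromised) = 0.5·0.1000 / (0.5·0.1000 + 0.45·0.9000) ≈ 0.1099
After the outbound-traffic monitor='normal': P(compromised) = 0.6·0.1099 / (0.6·0.1099 + 0.9·0.8901) ≈ 0.0760
After the IDS='alert': P(compromised) = 0.5·0.0760 / (0.5·0.0760 + 0.45·0.9240) ≈ 0.0838
After the IDS='quiet': P(compromised) = 0.5·0.0838 / (0.5·0.0838 + 0.55·0.9162) ≈ 0.0768

0.077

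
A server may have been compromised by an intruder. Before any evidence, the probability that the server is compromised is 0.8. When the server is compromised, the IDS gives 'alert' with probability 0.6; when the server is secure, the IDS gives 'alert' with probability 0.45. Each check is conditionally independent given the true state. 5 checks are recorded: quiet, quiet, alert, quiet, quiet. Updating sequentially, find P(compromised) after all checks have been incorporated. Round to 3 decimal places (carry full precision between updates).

0.599

Apply Bayes' rule sequentially, carrying P(compromised) forward.
After 'quiet': P(compromised) = 0.4·0.8000 / (0.4·0.8000 + 0.55·0.2000) ≈ 0.7442
After 'quiet': P(compromised) = 0.4·0.7442 / (0.4·0.7442 + 0.55·0.2558) ≈ 0.6790
After 'alert': P(compromised) = 0.6·0.6790 / (0.6·0.6790 + 0.45·0.3210) ≈ 0.7383
After 'quiet': P(compromised) = 0.4·0.7383 / (0.4·0.7383 + 0.55·0.2617) ≈ 0.6723
After 'quiet': P(compromised) = 0.4·0.6723 / (0.4·0.6723 + 0.55·0.3277) ≈ 0.5987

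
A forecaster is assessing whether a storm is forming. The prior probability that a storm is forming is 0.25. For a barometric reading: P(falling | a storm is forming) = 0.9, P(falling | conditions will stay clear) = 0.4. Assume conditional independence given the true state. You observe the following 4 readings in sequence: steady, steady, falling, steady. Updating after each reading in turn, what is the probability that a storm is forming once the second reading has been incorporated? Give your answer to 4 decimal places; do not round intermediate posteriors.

0.0092

After 'steady': P(storm) = 0.1·0.2500 / (0.1·0.2500 + 0.6·0.7500) ≈ 0.0526
After 'steady': P(storm) = 0.1·0.0526 / (0.1·0.0526 + 0.6·0.9474) ≈ 0.0092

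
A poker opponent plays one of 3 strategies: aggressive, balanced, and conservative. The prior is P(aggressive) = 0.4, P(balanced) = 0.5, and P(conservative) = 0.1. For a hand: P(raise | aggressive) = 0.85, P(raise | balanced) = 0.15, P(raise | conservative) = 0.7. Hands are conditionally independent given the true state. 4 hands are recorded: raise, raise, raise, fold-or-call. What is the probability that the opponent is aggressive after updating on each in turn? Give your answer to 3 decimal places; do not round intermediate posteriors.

After 'raise': normaliser = 0.85·0.4000 + 0.15·0.5000 + 0.7·0.1000; P(aggressive) ≈ 0.7010, P(balanced) ≈ 0.1546, P(conservative) ≈ 0.1443
After 'raise': normaliser = 0.85·0.7010 + 0.15·0.1546 + 0.7·0.1443; P(aggressive) ≈ 0.8275, P(balanced) ≈ 0.0322, P(conservative) ≈ 0.1403
After 'raise': normaliser = 0.85·0.8275 + 0.15·0.0322 + 0.7·0.1403; P(aggressive) ≈ 0.8722, P(balanced) ≈ 0.0060, P(conservative) ≈ 0.1218
After 'fold-or-call': normaliser = 0.15·0.8722 + 0.85·0.0060 + 0.3·0.1218; P(aggressive) ≈ 0.7586, P(balanced) ≈ 0.0295, P(conservative) ≈ 0.2119

0.759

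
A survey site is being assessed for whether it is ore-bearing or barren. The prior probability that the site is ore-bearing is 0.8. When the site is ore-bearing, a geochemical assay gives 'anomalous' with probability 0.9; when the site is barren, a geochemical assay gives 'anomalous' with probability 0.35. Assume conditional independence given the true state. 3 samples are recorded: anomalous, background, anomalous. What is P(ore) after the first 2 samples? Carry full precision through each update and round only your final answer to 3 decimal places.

0.613

After 'anomalous': P(ore) = 0.9·0.8000 / (0.9·0.8000 + 0.35·0.2000) ≈ 0.9114
After 'background': P(ore) = 0.1·0.9114 / (0.1·0.9114 + 0.65·0.0886) ≈ 0.6128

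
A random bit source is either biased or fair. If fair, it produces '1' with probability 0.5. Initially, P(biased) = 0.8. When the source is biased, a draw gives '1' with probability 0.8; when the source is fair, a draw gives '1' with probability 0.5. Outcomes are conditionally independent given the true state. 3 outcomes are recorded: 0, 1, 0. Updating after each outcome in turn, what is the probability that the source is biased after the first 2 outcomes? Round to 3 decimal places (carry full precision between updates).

After '0': P(biased) = 0.2·0.8000 / (0.2·0.8000 + 0.5·0.2000) ≈ 0.6154
After '1': P(biased) = 0.8·0.6154 / (0.8·0.6154 + 0.5·0.3846) ≈ 0.7191

0.719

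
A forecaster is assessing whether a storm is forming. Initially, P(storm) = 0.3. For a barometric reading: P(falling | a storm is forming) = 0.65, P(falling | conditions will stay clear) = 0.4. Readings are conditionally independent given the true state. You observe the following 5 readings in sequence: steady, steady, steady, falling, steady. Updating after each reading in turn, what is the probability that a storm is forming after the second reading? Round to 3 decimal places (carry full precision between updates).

After 'steady': P(storm) = 0.35·0.3000 / (0.35·0.3000 + 0.6·0.7000) ≈ 0.2000
After 'steady': P(storm) = 0.35·0.2000 / (0.35·0.2000 + 0.6·0.8000) ≈ 0.1273

0.127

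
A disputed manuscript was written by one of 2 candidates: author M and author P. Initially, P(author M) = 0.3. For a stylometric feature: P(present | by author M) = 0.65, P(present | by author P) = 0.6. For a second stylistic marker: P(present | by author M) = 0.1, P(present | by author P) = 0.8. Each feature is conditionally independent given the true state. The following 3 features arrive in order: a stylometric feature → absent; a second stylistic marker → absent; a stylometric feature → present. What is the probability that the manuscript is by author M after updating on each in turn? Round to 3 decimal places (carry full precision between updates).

0.646

After a stylometric feature='absent': P(author M) = 0.35·0.3000 / (0.35·0.3000 + 0.4·0.7000) ≈ 0.2727
After a second stylistic marker='absent': P(author M) = 0.9·0.2727 / (0.9·0.2727 + 0.2·0.7273) ≈ 0.6279
After a stylometric feature='present': P(author M) = 0.65·0.6279 / (0.65·0.6279 + 0.6·0.3721) ≈ 0.6464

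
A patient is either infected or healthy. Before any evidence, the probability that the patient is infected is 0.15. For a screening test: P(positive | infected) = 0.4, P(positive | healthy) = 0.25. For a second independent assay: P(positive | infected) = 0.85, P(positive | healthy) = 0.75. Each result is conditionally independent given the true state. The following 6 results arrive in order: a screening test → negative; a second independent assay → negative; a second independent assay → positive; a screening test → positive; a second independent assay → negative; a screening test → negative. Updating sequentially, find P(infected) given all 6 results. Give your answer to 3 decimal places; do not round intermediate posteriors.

After a screening test='negative': P(infected) = 0.6·0.1500 / (0.6·0.1500 + 0.75·0.8500) ≈ 0.1237
After a second independent assay='negative': P(infected) = 0.15·0.1237 / (0.15·0.1237 + 0.25·0.8763) ≈ 0.0781
After a second independent assay='positive': P(infected) = 0.85·0.0781 / (0.85·0.0781 + 0.75·0.9219) ≈ 0.0876
After a screening test='positive': P(infected) = 0.4·0.0876 / (0.4·0.0876 + 0.25·0.9124) ≈ 0.1331
After a second independent assay='negative': P(infected) = 0.15·0.1331 / (0.15·0.1331 + 0.25·0.8669) ≈ 0.0844
After a screening test='negative': P(infected) = 0.6·0.0844 / (0.6·0.0844 + 0.75·0.9156) ≈ 0.0687

0.069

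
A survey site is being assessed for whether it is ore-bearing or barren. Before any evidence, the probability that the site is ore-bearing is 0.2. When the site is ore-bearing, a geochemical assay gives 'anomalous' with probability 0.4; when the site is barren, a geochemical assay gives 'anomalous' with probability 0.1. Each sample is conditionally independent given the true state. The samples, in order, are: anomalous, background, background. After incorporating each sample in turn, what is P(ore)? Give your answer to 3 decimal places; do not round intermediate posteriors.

Apply Bayes' rule sequentially, carrying P(ore) forward.
After 'anomalous': P(ore) = 0.4·0.2000 / (0.4·0.2000 + 0.1·0.8000) ≈ 0.5000
After 'background': P(ore) = 0.6·0.5000 / (0.6·0.5000 + 0.9·0.5000) ≈ 0.4000
After 'background': P(ore) = 0.6·0.4000 / (0.6·0.4000 + 0.9·0.6000) ≈ 0.3077

0.308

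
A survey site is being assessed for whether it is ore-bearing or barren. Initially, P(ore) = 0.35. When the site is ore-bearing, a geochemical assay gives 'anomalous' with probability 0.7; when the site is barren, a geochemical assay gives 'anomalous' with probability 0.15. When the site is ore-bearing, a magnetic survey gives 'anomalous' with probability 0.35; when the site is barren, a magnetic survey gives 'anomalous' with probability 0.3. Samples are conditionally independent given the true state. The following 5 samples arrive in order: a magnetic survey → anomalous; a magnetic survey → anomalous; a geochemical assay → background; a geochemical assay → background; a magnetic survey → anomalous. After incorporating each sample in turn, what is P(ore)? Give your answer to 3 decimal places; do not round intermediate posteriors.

After a magnetic survey='anomalous': P(ore) = 0.35·0.3500 / (0.35·0.3500 + 0.3·0.6500) ≈ 0.3858
After a magnetic survey='anomalous': P(ore) = 0.35·0.3858 / (0.35·0.3858 + 0.3·0.6142) ≈ 0.4229
After a geochemical assay='background': P(ore) = 0.3·0.4229 / (0.3·0.4229 + 0.85·0.5771) ≈ 0.2055
After a geochemical assay='background': P(ore) = 0.3·0.2055 / (0.3·0.2055 + 0.85·0.7945) ≈ 0.0837
After a magnetic survey='anomalous': P(ore) = 0.35·0.0837 / (0.35·0.0837 + 0.3·0.9163) ≈ 0.0963

0.096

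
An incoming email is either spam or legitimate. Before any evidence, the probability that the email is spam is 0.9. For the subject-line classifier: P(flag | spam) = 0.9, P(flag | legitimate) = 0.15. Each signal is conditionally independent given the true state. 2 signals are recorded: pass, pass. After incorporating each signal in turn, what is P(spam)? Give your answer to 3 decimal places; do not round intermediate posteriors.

Each posterior becomes the prior for the next update.
After 'pass': P(spam) = 0.1·0.9000 / (0.1·0.9000 + 0.85·0.1000) ≈ 0.5143
After 'pass': P(spam) = 0.1·0.5143 / (0.1·0.5143 + 0.85·0.4857) ≈ 0.1108

0.111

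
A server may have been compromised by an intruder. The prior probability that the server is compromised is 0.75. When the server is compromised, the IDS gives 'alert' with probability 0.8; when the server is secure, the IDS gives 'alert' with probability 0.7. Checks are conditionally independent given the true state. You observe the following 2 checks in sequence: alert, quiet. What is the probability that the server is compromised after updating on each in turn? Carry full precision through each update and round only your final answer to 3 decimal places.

0.696

After 'alert': P(compromised) = 0.8·0.7500 / (0.8·0.7500 + 0.7·0.2500) ≈ 0.7742
After 'quiet': P(compromised) = 0.2·0.7742 / (0.2·0.7742 + 0.3·0.2258) ≈ 0.6957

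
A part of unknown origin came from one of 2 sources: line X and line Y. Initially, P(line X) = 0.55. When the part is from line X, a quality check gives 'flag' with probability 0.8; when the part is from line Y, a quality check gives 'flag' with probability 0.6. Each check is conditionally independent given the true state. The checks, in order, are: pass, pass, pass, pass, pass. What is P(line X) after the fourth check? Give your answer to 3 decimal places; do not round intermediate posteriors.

0.071

Apply Bayes' rule sequentially, carrying P(line X) forward.
After 'pass': P(line X) = 0.2·0.5500 / (0.2·0.5500 + 0.4·0.4500) ≈ 0.3793
After 'pass': P(line X) = 0.2·0.3793 / (0.2·0.3793 + 0.4·0.6207) ≈ 0.2340
After 'pass': P(line X) = 0.2·0.2340 / (0.2·0.2340 + 0.4·0.7660) ≈ 0.1325
After 'pass': P(line X) = 0.2·0.1325 / (0.2·0.1325 + 0.4·0.8675) ≈ 0.0710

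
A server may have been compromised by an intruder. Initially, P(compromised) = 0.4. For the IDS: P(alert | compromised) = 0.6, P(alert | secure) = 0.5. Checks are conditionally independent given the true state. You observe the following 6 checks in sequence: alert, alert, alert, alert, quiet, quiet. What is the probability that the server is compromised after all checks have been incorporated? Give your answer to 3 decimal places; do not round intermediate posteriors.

0.469

Apply Bayes' rule sequentially, carrying P(compromised) forward.
After 'alert': P(compromised) = 0.6·0.4000 / (0.6·0.4000 + 0.5·0.6000) ≈ 0.4444
After 'alert': P(compromised) = 0.6·0.4444 / (0.6·0.4444 + 0.5·0.5556) ≈ 0.4898
After 'alert': P(compromised) = 0.6·0.4898 / (0.6·0.4898 + 0.5·0.5102) ≈ 0.5353
After 'alert': P(compromised) = 0.6·0.5353 / (0.6·0.5353 + 0.5·0.4647) ≈ 0.5803
After 'quiet': P(compromised) = 0.4·0.5803 / (0.4·0.5803 + 0.5·0.4197) ≈ 0.5251
After 'quiet': P(compromised) = 0.4·0.5251 / (0.4·0.5251 + 0.5·0.4749) ≈ 0.4694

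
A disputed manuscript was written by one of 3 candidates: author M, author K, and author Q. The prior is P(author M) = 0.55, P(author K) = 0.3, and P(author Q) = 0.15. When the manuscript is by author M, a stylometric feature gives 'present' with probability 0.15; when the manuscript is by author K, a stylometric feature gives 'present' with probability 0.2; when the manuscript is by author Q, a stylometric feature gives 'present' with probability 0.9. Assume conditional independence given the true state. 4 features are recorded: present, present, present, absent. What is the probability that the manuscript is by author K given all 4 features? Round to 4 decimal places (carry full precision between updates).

0.1330

After 'present': normaliser = 0.15·0.5500 + 0.2·0.3000 + 0.9·0.1500; P(author M) ≈ 0.2973, P(author K) ≈ 0.2162, P(author Q) ≈ 0.4865
After 'present': normaliser = 0.15·0.2973 + 0.2·0.2162 + 0.9·0.4865; P(author M) ≈ 0.0848, P(author K) ≈ 0.0823, P(author Q) ≈ 0.8329
After 'present': normaliser = 0.15·0.0848 + 0.2·0.0823 + 0.9·0.8329; P(author M) ≈ 0.0163, P(author K) ≈ 0.0211, P(author Q) ≈ 0.9625
After 'absent': normaliser = 0.85·0.0163 + 0.8·0.0211 + 0.1·0.9625; P(author M) ≈ 0.1093, P(author K) ≈ 0.1330, P(author Q) ≈ 0.7576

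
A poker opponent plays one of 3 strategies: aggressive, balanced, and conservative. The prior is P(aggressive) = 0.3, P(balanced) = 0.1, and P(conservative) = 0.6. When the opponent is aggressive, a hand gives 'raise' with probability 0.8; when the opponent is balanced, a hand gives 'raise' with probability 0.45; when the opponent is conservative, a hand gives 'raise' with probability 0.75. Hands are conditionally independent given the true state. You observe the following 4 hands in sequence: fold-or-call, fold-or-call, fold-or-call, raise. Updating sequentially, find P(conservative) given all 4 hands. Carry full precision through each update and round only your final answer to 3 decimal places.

0.428

After 'fold-or-call': normaliser = 0.2·0.3000 + 0.55·0.1000 + 0.25·0.6000; P(aggressive) ≈ 0.2264, P(balanced) ≈ 0.2075, P(conservative) ≈ 0.5660
After 'fold-or-call': normaliser = 0.2·0.2264 + 0.55·0.2075 + 0.25·0.5660; P(aggressive) ≈ 0.1505, P(balanced) ≈ 0.3793, P(conservative) ≈ 0.4702
After 'fold-or-call': normaliser = 0.2·0.1505 + 0.55·0.3793 + 0.25·0.4702; P(aggressive) ≈ 0.0845, P(balanced) ≈ 0.5856, P(conservative) ≈ 0.3300
After 'raise': normaliser = 0.8·0.0845 + 0.45·0.5856 + 0.75·0.3300; P(aggressive) ≈ 0.1168, P(balanced) ≈ 0.4555, P(conservative) ≈ 0.4277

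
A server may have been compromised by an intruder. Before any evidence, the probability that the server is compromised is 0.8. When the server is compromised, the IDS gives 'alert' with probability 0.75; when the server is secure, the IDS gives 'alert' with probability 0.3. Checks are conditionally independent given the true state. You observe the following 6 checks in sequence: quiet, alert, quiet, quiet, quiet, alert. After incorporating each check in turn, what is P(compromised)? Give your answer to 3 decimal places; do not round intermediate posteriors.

After 'quiet': P(compromised) = 0.25·0.8000 / (0.25·0.8000 + 0.7·0.2000) ≈ 0.5882
After 'alert': P(compromised) = 0.75·0.5882 / (0.75·0.5882 + 0.3·0.4118) ≈ 0.7812
After 'quiet': P(compromised) = 0.25·0.7812 / (0.25·0.7812 + 0.7·0.2188) ≈ 0.5605
After 'quiet': P(compromised) = 0.25·0.5605 / (0.25·0.5605 + 0.7·0.4395) ≈ 0.3130
After 'quiet': P(compromised) = 0.25·0.3130 / (0.25·0.3130 + 0.7·0.6870) ≈ 0.1399
After 'alert': P(compromised) = 0.75·0.1399 / (0.75·0.1399 + 0.3·0.8601) ≈ 0.2891

0.289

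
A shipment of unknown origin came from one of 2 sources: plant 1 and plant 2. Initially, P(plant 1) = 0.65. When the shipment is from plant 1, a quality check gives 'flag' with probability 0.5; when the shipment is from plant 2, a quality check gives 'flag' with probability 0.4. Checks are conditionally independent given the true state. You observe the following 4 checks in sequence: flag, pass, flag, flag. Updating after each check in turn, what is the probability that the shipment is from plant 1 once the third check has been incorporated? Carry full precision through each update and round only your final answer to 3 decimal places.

After 'flag': P(plant 1) = 0.5·0.6500 / (0.5·0.6500 + 0.4·0.3500) ≈ 0.6989
After 'pass': P(plant 1) = 0.5·0.6989 / (0.5·0.6989 + 0.6·0.3011) ≈ 0.6592
After 'flag': P(plant 1) = 0.5·0.6592 / (0.5·0.6592 + 0.4·0.3408) ≈ 0.7074

0.707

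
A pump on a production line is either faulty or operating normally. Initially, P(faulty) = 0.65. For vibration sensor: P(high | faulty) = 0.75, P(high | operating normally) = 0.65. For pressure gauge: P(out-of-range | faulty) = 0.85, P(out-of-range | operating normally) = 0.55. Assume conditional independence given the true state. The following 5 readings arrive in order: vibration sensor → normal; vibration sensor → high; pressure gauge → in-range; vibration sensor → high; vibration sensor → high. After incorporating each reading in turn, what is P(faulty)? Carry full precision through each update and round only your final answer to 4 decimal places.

After vibration sensor='normal': P(faulty) = 0.25·0.6500 / (0.25·0.6500 + 0.35·0.3500) ≈ 0.5702
After vibration sensor='high': P(faulty) = 0.75·0.5702 / (0.75·0.5702 + 0.65·0.4298) ≈ 0.6048
After pressure gauge='in-range': P(faulty) = 0.15·0.6048 / (0.15·0.6048 + 0.45·0.3952) ≈ 0.3378
After vibration sensor='high': P(faulty) = 0.75·0.3378 / (0.75·0.3378 + 0.65·0.6622) ≈ 0.3706
After vibration sensor='high': P(faulty) = 0.75·0.3706 / (0.75·0.3706 + 0.65·0.6294) ≈ 0.4045

0.4045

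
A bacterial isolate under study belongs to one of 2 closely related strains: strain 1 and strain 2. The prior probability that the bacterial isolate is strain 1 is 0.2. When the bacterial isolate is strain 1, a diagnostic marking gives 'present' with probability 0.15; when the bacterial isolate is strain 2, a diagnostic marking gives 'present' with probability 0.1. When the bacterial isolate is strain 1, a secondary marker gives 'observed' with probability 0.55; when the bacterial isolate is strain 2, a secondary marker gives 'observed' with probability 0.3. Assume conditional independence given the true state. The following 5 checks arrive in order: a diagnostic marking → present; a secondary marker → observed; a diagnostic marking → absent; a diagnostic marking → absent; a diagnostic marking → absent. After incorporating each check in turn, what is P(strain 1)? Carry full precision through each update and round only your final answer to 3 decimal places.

0.367

After a diagnostic marking='present': P(strain 1) = 0.15·0.2000 / (0.15·0.2000 + 0.1·0.8000) ≈ 0.2727
After a secondary marker='observed': P(strain 1) = 0.55·0.2727 / (0.55·0.2727 + 0.3·0.7273) ≈ 0.4074
After a diagnostic marking='absent': P(strain 1) = 0.85·0.4074 / (0.85·0.4074 + 0.9·0.5926) ≈ 0.3937
After a diagnostic marking='absent': P(strain 1) = 0.85·0.3937 / (0.85·0.3937 + 0.9·0.6063) ≈ 0.3801
After a diagnostic marking='absent': P(strain 1) = 0.85·0.3801 / (0.85·0.3801 + 0.9·0.6199) ≈ 0.3668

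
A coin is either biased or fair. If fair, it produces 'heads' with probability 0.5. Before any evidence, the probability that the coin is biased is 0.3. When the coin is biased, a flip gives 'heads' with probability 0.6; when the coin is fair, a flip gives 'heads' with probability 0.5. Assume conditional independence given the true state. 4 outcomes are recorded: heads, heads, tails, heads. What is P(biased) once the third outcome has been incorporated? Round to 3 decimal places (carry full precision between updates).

After 'heads': P(biased) = 0.6·0.3000 / (0.6·0.3000 + 0.5·0.7000) ≈ 0.3396
After 'heads': P(biased) = 0.6·0.3396 / (0.6·0.3396 + 0.5·0.6604) ≈ 0.3816
After 'tails': P(biased) = 0.4·0.3816 / (0.4·0.3816 + 0.5·0.6184) ≈ 0.3305

0.331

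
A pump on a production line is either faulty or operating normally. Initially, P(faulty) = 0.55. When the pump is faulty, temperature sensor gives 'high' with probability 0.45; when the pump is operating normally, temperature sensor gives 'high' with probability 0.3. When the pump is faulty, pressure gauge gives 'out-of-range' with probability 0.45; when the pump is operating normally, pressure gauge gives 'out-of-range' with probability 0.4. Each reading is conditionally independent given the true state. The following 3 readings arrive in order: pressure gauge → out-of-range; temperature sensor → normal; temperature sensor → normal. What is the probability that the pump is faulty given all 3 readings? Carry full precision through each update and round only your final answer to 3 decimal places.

Each posterior becomes the prior for the next update.
After pressure gauge='out-of-range': P(faulty) = 0.45·0.5500 / (0.45·0.5500 + 0.4·0.4500) ≈ 0.5789
After temperature sensor='normal': P(faulty) = 0.55·0.5789 / (0.55·0.5789 + 0.7·0.4211) ≈ 0.5193
After temperature sensor='normal': P(faulty) = 0.55·0.5193 / (0.55·0.5193 + 0.7·0.4807) ≈ 0.4591

0.459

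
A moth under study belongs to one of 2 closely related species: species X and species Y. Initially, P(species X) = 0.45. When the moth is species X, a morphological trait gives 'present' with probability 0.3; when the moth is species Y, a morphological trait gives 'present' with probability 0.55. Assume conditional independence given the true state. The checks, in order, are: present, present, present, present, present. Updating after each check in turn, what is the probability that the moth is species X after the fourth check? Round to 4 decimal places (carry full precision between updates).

After 'present': P(species X) = 0.3·0.4500 / (0.3·0.4500 + 0.55·0.5500) ≈ 0.3086
After 'present': P(species X) = 0.3·0.3086 / (0.3·0.3086 + 0.55·0.6914) ≈ 0.1958
After 'present': P(species X) = 0.3·0.1958 / (0.3·0.1958 + 0.55·0.8042) ≈ 0.1172
After 'present': P(species X) = 0.3·0.1172 / (0.3·0.1172 + 0.55·0.8828) ≈ 0.0675

0.0675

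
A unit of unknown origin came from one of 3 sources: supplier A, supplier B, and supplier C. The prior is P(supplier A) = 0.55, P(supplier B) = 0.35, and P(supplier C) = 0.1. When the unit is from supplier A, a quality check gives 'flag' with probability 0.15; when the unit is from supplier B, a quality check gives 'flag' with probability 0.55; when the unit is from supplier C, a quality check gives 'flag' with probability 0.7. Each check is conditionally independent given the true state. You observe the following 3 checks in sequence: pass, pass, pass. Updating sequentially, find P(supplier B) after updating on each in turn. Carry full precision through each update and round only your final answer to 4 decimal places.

Apply Bayes' rule sequentially, carrying P(supplier B) forward.
After 'pass': normaliser = 0.85·0.5500 + 0.45·0.3500 + 0.3·0.1000; P(supplier A) ≈ 0.7137, P(supplier B) ≈ 0.2405, P(supplier C) ≈ 0.0458
After 'pass': normaliser = 0.85·0.7137 + 0.45·0.2405 + 0.3·0.0458; P(supplier A) ≈ 0.8326, P(supplier B) ≈ 0.1485, P(supplier C) ≈ 0.0189
After 'pass': normaliser = 0.85·0.8326 + 0.45·0.1485 + 0.3·0.0189; P(supplier A) ≈ 0.9071, P(supplier B) ≈ 0.0857, P(supplier C) ≈ 0.0073

0.0857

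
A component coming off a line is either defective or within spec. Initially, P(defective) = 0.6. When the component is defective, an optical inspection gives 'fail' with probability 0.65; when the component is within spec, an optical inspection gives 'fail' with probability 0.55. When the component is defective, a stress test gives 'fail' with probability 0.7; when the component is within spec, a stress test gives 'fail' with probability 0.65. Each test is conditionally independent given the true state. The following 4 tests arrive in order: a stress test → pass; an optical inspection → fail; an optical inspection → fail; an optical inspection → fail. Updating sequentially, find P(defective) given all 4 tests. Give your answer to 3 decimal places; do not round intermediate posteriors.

0.680

After a stress test='pass': P(defective) = 0.3·0.6000 / (0.3·0.6000 + 0.35·0.4000) ≈ 0.5625
After an optical inspection='fail': P(defective) = 0.65·0.5625 / (0.65·0.5625 + 0.55·0.4375) ≈ 0.6031
After an optical inspection='fail': P(defective) = 0.65·0.6031 / (0.65·0.6031 + 0.55·0.3969) ≈ 0.6423
After an optical inspection='fail': P(defective) = 0.65·0.6423 / (0.65·0.6423 + 0.55·0.3577) ≈ 0.6797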